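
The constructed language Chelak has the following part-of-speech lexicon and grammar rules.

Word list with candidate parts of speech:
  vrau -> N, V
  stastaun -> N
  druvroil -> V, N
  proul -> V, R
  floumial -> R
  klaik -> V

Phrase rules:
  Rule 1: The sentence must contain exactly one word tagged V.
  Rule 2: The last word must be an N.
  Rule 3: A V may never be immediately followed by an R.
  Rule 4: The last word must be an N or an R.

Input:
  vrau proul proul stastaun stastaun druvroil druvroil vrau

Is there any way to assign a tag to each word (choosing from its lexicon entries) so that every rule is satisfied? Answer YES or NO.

Candidates per position — 1:vrau {N,V}; 2:proul {V,R}; 3:proul {V,R}; 4:stastaun {N}; 5:stastaun {N}; 6:druvroil {V,N}; 7:druvroil {V,N}; 8:vrau {N,V}.
One satisfying assignment: N R R N N V N N.
Checking: rule 1 ok; rule 2 ok; rule 3 ok; rule 4 ok.

YES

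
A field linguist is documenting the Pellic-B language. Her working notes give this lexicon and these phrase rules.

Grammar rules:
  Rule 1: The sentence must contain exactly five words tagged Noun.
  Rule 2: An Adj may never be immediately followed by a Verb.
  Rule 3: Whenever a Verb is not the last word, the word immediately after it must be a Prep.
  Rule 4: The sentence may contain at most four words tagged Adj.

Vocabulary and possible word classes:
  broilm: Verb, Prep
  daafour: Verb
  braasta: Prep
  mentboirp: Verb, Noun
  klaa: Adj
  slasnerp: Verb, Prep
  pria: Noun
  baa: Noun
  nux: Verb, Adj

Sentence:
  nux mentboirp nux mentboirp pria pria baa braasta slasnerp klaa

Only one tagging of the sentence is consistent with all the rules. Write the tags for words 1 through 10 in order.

Candidates per position — 1:nux {Verb,Adj}; 2:mentboirp {Verb,Noun}; 3:nux {Verb,Adj}; 4:mentboirp {Verb,Noun}; 5:pria {Noun}; 6:pria {Noun}; 7:baa {Noun}; 8:braasta {Prep}; 9:slasnerp {Verb,Prep}; 10:klaa {Adj}.
Position 1: Verb is ruled out by rule 3; that leaves Adj.
Position 2: Verb is ruled out by rule 1; that leaves Noun.
Position 3: Verb is ruled out by rule 3; that leaves Adj.
Position 4: Verb is ruled out by rule 1; that leaves Noun.
Position 9: Verb is ruled out by rule 3; that leaves Prep.
So the tagging must be: Adj Noun Adj Noun Noun Noun Noun Prep Prep Adj.
Verifying each rule — rule 1 satisfied; rule 2 satisfied; rule 3 satisfied; rule 4 satisfied.

Adj Noun Adj Noun Noun Noun Noun Prep Prep Adj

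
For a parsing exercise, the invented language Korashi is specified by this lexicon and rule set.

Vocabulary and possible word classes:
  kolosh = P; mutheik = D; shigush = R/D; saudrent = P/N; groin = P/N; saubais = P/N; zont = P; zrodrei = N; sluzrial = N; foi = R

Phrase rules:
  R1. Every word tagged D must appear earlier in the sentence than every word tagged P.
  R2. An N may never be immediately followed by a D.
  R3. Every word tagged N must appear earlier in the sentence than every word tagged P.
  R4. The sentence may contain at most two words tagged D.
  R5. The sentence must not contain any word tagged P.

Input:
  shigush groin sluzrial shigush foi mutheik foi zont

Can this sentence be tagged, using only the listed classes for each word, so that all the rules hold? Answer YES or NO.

NO

Candidates per position — 1:shigush {R,D}; 2:groin {P,N}; 3:sluzrial {N}; 4:shigush {R,D}; 5:foi {R}; 6:mutheik {D}; 7:foi {R}; 8:zont {P}.
Rule 5 cannot be satisfied by any choice of tags from the lexicon.
So there is no consistent tagging.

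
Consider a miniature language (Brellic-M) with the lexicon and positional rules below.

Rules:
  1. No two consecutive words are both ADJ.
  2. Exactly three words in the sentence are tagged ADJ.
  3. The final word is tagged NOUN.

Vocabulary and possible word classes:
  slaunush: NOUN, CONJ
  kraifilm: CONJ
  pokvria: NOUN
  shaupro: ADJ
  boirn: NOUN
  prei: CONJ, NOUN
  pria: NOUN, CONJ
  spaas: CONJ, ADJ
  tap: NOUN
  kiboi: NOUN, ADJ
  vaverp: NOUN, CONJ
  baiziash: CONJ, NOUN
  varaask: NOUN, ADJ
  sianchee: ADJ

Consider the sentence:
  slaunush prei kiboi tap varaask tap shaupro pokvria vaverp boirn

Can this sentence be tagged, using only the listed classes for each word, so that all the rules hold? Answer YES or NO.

YES

Candidates per position — 1:slaunush {NOUN,CONJ}; 2:prei {CONJ,NOUN}; 3:kiboi {NOUN,ADJ}; 4:tap {NOUN}; 5:varaask {NOUN,ADJ}; 6:tap {NOUN}; 7:shaupro {ADJ}; 8:pokvria {NOUN}; 9:vaverp {NOUN,CONJ}; 10:boirn {NOUN}.
One satisfying assignment: CONJ CONJ ADJ NOUN ADJ NOUN ADJ NOUN CONJ NOUN.
Verifying each rule — rule 1 ok; rule 2 ok; rule 3 ok.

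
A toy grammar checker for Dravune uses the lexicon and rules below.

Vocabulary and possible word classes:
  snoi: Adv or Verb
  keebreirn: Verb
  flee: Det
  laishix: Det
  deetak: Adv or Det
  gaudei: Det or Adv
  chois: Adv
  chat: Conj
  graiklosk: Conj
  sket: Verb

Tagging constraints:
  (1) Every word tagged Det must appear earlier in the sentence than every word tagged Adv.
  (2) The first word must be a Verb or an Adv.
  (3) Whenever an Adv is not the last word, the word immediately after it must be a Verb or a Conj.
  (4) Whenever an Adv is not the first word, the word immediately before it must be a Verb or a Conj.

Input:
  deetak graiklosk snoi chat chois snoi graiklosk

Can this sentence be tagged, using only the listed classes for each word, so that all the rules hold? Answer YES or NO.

Candidates per position — 1:deetak {Adv,Det}; 2:graiklosk {Conj}; 3:snoi {Adv,Verb}; 4:chat {Conj}; 5:chois {Adv}; 6:snoi {Adv,Verb}; 7:graiklosk {Conj}.
One satisfying assignment: Adv Conj Verb Conj Adv Verb Conj.
Check: rule 1 ✓; rule 2 ✓; rule 3 ✓; rule 4 ✓.

YES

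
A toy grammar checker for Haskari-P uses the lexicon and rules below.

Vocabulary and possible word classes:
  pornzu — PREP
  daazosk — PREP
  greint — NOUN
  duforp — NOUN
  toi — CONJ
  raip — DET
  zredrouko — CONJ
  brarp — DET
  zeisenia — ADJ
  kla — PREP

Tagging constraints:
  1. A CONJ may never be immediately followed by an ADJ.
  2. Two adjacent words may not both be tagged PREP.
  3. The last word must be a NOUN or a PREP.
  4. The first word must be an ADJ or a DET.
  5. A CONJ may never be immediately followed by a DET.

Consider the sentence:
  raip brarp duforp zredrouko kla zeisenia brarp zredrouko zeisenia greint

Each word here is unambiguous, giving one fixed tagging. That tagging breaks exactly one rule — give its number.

Fixed tagging: DET DET NOUN CONJ PREP ADJ DET CONJ ADJ NOUN.
Applying the rules: R1 violated, R2 holds, R3 holds, R4 holds, R5 holds.
Only rule 1 fails.

1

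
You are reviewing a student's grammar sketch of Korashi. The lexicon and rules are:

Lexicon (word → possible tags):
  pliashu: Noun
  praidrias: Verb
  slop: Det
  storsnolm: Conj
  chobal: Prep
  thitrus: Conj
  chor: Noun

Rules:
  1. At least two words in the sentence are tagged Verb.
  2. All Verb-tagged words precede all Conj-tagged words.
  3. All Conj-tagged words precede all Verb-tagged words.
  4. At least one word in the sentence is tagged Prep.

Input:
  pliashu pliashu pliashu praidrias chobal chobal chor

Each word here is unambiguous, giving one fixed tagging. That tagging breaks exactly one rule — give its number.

Fixed tagging: Noun Noun Noun Verb Prep Prep Noun.
Rule check: R1 fail, R2 pass, R3 pass, R4 pass.
Only rule 1 fails.

1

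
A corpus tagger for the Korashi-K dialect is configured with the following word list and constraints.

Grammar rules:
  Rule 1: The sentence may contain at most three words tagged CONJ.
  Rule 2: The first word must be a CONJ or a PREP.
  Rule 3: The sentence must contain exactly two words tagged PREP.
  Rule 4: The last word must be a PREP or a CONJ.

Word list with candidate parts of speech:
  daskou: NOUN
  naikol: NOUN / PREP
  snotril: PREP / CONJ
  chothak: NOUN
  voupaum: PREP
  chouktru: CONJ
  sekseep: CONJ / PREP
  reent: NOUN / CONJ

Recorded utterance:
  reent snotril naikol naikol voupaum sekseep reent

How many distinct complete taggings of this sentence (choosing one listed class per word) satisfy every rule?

Candidates per position — 1:reent {NOUN,CONJ}; 2:snotril {PREP,CONJ}; 3:naikol {NOUN,PREP}; 4:naikol {NOUN,PREP}; 5:voupaum {PREP}; 6:sekseep {CONJ,PREP}; 7:reent {NOUN,CONJ}.
There are 64 candidate sequences in total.
The sequences that satisfy every rule: CONJ PREP NOUN NOUN PREP CONJ CONJ; CONJ CONJ NOUN NOUN PREP PREP CONJ.
Count = 2.

2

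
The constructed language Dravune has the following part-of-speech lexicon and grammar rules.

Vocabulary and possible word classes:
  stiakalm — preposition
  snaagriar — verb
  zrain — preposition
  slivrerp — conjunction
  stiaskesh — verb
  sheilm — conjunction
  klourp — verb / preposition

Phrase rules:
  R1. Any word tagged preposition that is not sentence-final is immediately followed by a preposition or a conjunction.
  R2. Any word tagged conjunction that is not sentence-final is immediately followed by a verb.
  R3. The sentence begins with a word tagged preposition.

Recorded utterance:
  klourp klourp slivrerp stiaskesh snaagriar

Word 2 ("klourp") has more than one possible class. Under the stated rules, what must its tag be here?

Candidates per position — 1:klourp {verb,preposition}; 2:klourp {verb,preposition}; 3:slivrerp {conjunction}; 4:stiaskesh {verb}; 5:snaagriar {verb}.
Position 1: tagging it verb would leave rule 3 unsatisfiable, so it must be preposition.
Position 2: tagging it verb would leave rule 1 unsatisfiable, so it must be preposition.
So the tagging must be: preposition preposition conjunction verb verb.
Verifying each rule — rule 1 ok; rule 2 ok; rule 3 ok.

preposition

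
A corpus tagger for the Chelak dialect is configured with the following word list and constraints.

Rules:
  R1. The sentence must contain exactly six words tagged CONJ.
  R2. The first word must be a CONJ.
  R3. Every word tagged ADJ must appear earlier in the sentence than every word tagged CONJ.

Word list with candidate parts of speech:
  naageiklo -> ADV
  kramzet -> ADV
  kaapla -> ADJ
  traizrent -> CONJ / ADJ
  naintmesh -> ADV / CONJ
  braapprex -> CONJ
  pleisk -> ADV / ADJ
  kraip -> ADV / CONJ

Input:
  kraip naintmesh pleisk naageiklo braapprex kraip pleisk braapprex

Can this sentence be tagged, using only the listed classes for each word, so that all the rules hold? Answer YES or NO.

NO

Candidates per position — 1:kraip {ADV,CONJ}; 2:naintmesh {ADV,CONJ}; 3:pleisk {ADV,ADJ}; 4:naageiklo {ADV}; 5:braapprex {CONJ}; 6:kraip {ADV,CONJ}; 7:pleisk {ADV,ADJ}; 8:braapprex {CONJ}.
Rule 1 cannot be satisfied by any choice of tags from the lexicon.
So there is no consistent tagging.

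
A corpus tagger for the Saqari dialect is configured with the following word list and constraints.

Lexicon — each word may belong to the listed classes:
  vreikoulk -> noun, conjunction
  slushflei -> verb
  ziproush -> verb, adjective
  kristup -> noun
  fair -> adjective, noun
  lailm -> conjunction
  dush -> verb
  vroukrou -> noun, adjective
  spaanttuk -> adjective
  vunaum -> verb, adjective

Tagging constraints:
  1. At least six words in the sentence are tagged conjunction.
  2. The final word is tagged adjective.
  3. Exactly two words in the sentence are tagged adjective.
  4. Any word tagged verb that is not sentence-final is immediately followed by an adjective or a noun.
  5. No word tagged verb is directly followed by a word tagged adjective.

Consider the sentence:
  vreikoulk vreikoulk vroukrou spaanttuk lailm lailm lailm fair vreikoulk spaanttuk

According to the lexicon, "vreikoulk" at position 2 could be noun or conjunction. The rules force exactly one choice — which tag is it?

Candidates per position — 1:vreikoulk {noun,conjunction}; 2:vreikoulk {noun,conjunction}; 3:vroukrou {noun,adjective}; 4:spaanttuk {adjective}; 5:lailm {conjunction}; 6:lailm {conjunction}; 7:lailm {conjunction}; 8:fair {adjective,noun}; 9:vreikoulk {noun,conjunction}; 10:spaanttuk {adjective}.
At position 1, choosing noun makes rule 1 impossible to satisfy; hence conjunction.
At position 2, choosing noun makes rule 1 impossible to satisfy; hence conjunction.
At position 3, choosing adjective makes rule 3 impossible to satisfy; hence noun.
At position 8, choosing adjective makes rule 3 impossible to satisfy; hence noun.
At position 9, choosing noun makes rule 1 impossible to satisfy; hence conjunction.
So the tagging must be: conjunction conjunction noun adjective conjunction conjunction conjunction noun conjunction adjective.
Check: rule 1 ✓; rule 2 ✓; rule 3 ✓; rule 4 ✓; rule 5 ✓.

conjunction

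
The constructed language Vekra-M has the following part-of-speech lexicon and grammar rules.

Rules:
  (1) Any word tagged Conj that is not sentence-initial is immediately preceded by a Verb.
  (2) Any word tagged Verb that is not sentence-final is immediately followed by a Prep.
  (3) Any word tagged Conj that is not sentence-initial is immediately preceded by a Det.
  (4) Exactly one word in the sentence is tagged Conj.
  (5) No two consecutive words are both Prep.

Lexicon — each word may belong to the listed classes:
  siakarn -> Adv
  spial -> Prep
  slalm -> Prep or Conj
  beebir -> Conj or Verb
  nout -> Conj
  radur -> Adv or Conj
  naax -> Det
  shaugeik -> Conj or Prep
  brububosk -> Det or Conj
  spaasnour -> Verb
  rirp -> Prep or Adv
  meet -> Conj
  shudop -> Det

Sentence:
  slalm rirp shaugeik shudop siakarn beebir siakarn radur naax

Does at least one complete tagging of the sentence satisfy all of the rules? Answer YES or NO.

NO

Candidates per position — 1:slalm {Prep,Conj}; 2:rirp {Prep,Adv}; 3:shaugeik {Conj,Prep}; 4:shudop {Det}; 5:siakarn {Adv}; 6:beebir {Conj,Verb}; 7:siakarn {Adv}; 8:radur {Adv,Conj}; 9:naax {Det}.
Every candidate sequence violates at least one rule; no consistent tagging exists.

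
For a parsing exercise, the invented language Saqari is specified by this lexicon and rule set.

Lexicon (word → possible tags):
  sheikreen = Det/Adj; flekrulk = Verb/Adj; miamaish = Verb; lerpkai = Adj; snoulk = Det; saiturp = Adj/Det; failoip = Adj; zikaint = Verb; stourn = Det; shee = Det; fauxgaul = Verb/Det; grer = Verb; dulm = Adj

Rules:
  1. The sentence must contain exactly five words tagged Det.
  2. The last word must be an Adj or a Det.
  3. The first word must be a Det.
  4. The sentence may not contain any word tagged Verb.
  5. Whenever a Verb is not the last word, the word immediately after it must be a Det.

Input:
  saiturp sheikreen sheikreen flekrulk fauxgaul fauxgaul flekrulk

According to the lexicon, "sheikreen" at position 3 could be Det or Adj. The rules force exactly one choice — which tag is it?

Candidates per position — 1:saiturp {Adj,Det}; 2:sheikreen {Det,Adj}; 3:sheikreen {Det,Adj}; 4:flekrulk {Verb,Adj}; 5:fauxgaul {Verb,Det}; 6:fauxgaul {Verb,Det}; 7:flekrulk {Verb,Adj}.
Position 1: Adj is ruled out by rule 1; that leaves Det.
Position 2: Adj is ruled out by rule 1; that leaves Det.
Position 3: Adj is ruled out by rule 1; that leaves Det.
Position 4: Verb is ruled out by rule 4; that leaves Adj.
Position 5: Verb is ruled out by rule 1; that leaves Det.
Position 6: Verb is ruled out by rule 1; that leaves Det.
Position 7: Verb is ruled out by rule 2; that leaves Adj.
So the tagging must be: Det Det Det Adj Det Det Adj.
Rule-by-rule: rule 1 ok; rule 2 ok; rule 3 ok; rule 4 ok; rule 5 ok.

Det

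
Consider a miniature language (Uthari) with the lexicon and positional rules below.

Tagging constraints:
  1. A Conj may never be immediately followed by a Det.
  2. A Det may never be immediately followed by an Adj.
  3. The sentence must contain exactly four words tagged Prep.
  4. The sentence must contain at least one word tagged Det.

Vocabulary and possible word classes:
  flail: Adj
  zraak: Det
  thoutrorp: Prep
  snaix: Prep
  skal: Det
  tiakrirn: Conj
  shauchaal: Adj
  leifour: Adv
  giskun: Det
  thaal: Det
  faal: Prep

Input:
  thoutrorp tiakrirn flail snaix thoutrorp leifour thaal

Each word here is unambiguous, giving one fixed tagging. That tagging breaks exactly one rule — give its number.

3

Fixed tagging: Prep Conj Adj Prep Prep Adv Det.
Applying the rules: R1 ✓, R2 ✓, R3 ✗, R4 ✓.
Only rule 3 fails.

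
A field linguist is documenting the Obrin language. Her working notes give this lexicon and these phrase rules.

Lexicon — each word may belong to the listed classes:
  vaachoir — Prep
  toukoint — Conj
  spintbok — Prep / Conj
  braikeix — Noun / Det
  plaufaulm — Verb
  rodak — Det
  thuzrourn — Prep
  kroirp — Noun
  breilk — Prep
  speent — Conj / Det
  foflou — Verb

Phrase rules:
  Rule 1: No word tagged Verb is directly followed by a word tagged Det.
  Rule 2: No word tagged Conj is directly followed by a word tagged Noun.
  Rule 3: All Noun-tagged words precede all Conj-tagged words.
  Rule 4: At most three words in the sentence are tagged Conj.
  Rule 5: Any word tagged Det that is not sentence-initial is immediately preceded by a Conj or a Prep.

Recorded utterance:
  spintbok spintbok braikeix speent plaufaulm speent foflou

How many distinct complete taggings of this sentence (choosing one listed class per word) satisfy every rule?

4

Candidates per position — 1:spintbok {Prep,Conj}; 2:spintbok {Prep,Conj}; 3:braikeix {Noun,Det}; 4:speent {Conj,Det}; 5:plaufaulm {Verb}; 6:speent {Conj,Det}; 7:foflou {Verb}.
There are 32 candidate sequences in total.
The sequences that satisfy every rule: Prep Prep Noun Conj Verb Conj Verb; Prep Prep Det Conj Verb Conj Verb; Prep Conj Det Conj Verb Conj Verb; Conj Prep Det Conj Verb Conj Verb.
Count = 4.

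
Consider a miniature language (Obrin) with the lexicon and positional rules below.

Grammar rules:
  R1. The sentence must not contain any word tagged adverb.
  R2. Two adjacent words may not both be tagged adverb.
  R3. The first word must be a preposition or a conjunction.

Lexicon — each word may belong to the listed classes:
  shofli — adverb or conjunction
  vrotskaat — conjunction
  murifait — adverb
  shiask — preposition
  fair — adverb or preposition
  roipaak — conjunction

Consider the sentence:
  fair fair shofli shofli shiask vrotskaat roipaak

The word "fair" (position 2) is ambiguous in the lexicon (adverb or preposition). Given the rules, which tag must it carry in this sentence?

preposition

Candidates per position — 1:fair {adverb,preposition}; 2:fair {adverb,preposition}; 3:shofli {adverb,conjunction}; 4:shofli {adverb,conjunction}; 5:shiask {preposition}; 6:vrotskaat {conjunction}; 7:roipaak {conjunction}.
Position 1: adverb is ruled out by rule 1; that leaves preposition.
Position 2: adverb is ruled out by rule 1; that leaves preposition.
Position 3: adverb is ruled out by rule 1; that leaves conjunction.
Position 4: adverb is ruled out by rule 1; that leaves conjunction.
The unique satisfying tagging is: preposition preposition conjunction conjunction preposition conjunction conjunction.
Checking: rule 1 ok; rule 2 ok; rule 3 ok.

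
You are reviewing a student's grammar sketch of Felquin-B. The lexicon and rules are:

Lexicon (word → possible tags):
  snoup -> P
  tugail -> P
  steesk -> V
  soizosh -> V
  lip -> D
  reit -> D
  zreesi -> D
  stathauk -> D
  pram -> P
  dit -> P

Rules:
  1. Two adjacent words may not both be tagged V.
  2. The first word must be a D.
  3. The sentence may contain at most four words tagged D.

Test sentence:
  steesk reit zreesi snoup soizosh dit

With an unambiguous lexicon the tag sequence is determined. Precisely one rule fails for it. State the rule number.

Fixed tagging: V D D P V P.
Rule check: R1 pass, R2 fail, R3 pass.
Only rule 2 fails.

2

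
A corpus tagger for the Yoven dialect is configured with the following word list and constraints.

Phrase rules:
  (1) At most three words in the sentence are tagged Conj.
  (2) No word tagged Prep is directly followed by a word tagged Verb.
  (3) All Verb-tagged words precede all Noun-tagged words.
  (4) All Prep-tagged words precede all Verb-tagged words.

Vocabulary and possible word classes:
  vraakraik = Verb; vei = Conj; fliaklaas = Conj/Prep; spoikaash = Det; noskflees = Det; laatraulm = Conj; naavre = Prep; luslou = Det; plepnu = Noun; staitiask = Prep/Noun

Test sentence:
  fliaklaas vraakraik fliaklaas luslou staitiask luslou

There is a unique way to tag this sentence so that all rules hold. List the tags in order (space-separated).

Conj Verb Conj Det Noun Det

Candidates per position — 1:fliaklaas {Conj,Prep}; 2:vraakraik {Verb}; 3:fliaklaas {Conj,Prep}; 4:luslou {Det}; 5:staitiask {Prep,Noun}; 6:luslou {Det}.
At position 1, choosing Prep makes rule 2 impossible to satisfy; hence Conj.
At position 3, choosing Prep makes rule 4 impossible to satisfy; hence Conj.
At position 5, choosing Prep makes rule 4 impossible to satisfy; hence Noun.
The only consistent sequence is: Conj Verb Conj Det Noun Det.
Verifying each rule — rule 1 ✓; rule 2 ✓; rule 3 ✓; rule 4 ✓.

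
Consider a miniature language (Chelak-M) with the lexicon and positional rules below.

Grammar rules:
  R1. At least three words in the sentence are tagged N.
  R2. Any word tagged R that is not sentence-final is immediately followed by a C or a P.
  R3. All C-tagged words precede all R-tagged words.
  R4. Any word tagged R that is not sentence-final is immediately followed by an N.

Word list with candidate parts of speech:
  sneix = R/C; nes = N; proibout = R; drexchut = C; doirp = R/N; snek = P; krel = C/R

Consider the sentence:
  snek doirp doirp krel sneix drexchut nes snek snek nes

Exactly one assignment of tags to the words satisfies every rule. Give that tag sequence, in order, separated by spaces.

Candidates per position — 1:snek {P}; 2:doirp {R,N}; 3:doirp {R,N}; 4:krel {C,R}; 5:sneix {R,C}; 6:drexchut {C}; 7:nes {N}; 8:snek {P}; 9:snek {P}; 10:nes {N}.
Word 2 cannot be R — rule 2 would then fail for every completion. It is N.
Word 3 cannot be R — rule 3 would then fail for every completion. It is N.
Word 4 cannot be R — rule 3 would then fail for every completion. It is C.
Word 5 cannot be R — rule 3 would then fail for every completion. It is C.
The only consistent sequence is: P N N C C C N P P N.
Verifying each rule — rule 1 holds; rule 2 holds; rule 3 holds; rule 4 holds.

P N N C C C N P P N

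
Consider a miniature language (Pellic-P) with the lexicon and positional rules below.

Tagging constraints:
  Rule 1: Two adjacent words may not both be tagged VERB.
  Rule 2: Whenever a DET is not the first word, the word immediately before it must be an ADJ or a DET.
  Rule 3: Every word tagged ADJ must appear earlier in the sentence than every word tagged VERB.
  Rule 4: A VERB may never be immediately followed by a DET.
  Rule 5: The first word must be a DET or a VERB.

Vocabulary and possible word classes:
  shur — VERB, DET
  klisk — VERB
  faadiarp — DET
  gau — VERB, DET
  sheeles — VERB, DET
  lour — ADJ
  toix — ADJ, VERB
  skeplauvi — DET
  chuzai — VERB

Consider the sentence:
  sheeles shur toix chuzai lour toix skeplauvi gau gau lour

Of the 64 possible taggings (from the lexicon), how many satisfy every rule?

0

Candidates per position — 1:sheeles {VERB,DET}; 2:shur {VERB,DET}; 3:toix {ADJ,VERB}; 4:chuzai {VERB}; 5:lour {ADJ}; 6:toix {ADJ,VERB}; 7:skeplauvi {DET}; 8:gau {VERB,DET}; 9:gau {VERB,DET}; 10:lour {ADJ}.
There are 64 candidate sequences in total.
Rule 3 cannot be satisfied by any choice of tags from the lexicon.
So there is no consistent tagging.
Count = 0.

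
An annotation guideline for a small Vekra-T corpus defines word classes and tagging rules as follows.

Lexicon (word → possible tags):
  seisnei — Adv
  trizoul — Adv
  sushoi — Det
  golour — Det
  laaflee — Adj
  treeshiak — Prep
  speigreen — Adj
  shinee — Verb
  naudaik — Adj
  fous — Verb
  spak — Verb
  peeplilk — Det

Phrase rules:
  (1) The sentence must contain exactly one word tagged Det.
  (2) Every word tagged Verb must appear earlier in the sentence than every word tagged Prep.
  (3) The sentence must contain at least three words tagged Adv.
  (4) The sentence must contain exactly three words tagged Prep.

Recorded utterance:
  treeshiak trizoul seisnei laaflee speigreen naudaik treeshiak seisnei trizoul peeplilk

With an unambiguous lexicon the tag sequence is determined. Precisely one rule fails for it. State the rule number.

4

Fixed tagging: Prep Adv Adv Adj Adj Adj Prep Adv Adv Det.
Rule check: R1 ✓, R2 ✓, R3 ✓, R4 ✗.
Only rule 4 fails.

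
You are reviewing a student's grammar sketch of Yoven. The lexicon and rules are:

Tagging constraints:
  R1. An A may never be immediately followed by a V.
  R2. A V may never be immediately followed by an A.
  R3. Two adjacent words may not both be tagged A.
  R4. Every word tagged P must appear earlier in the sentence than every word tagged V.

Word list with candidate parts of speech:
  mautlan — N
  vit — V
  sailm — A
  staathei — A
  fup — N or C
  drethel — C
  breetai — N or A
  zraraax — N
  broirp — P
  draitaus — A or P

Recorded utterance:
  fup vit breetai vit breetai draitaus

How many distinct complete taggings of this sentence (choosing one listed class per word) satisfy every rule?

2

Candidates per position — 1:fup {N,C}; 2:vit {V}; 3:breetai {N,A}; 4:vit {V}; 5:breetai {N,A}; 6:draitaus {A,P}.
There are 16 candidate sequences in total.
The sequences that satisfy every rule: N V N V N A; C V N V N A.
Count = 2.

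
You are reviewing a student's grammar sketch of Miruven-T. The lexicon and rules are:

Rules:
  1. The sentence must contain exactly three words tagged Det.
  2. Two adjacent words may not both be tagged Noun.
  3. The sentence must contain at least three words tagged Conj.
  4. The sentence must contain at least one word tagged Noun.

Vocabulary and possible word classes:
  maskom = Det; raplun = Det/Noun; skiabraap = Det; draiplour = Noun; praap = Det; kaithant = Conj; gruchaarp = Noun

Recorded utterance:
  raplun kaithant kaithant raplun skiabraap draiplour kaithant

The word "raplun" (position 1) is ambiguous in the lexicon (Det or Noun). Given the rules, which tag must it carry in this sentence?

Candidates per position — 1:raplun {Det,Noun}; 2:kaithant {Conj}; 3:kaithant {Conj}; 4:raplun {Det,Noun}; 5:skiabraap {Det}; 6:draiplour {Noun}; 7:kaithant {Conj}.
Position 1: Noun is ruled out by rule 1; that leaves Det.
Position 4: Noun is ruled out by rule 1; that leaves Det.
That leaves exactly one tagging: Det Conj Conj Det Det Noun Conj.
Rule-by-rule: rule 1 ok; rule 2 ok; rule 3 ok; rule 4 ok.

Det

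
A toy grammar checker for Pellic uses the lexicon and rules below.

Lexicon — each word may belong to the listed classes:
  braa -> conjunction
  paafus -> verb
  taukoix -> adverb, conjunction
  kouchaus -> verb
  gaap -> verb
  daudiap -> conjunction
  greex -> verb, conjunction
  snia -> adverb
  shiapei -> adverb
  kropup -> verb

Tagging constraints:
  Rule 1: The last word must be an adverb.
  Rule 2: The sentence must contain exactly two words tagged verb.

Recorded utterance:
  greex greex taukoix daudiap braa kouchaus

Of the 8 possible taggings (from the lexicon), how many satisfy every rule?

0

Candidates per position — 1:greex {verb,conjunction}; 2:greex {verb,conjunction}; 3:taukoix {adverb,conjunction}; 4:daudiap {conjunction}; 5:braa {conjunction}; 6:kouchaus {verb}.
There are 8 candidate sequences in total.
Rule 1 cannot be satisfied by any choice of tags from the lexicon.
So there is no consistent tagging.
Count = 0.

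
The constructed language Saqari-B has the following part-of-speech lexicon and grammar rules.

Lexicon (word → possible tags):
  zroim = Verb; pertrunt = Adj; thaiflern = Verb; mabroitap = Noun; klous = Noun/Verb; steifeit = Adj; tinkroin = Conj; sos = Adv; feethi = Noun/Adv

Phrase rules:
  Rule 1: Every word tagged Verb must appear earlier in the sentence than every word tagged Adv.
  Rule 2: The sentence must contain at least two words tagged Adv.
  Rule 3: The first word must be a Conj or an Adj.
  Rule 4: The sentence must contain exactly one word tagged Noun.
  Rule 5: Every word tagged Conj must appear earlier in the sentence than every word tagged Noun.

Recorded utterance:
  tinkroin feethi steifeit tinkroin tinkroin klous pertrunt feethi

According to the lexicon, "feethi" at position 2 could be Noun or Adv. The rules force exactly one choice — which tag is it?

Candidates per position — 1:tinkroin {Conj}; 2:feethi {Noun,Adv}; 3:steifeit {Adj}; 4:tinkroin {Conj}; 5:tinkroin {Conj}; 6:klous {Noun,Verb}; 7:pertrunt {Adj}; 8:feethi {Noun,Adv}.
At position 2, choosing Noun makes rule 2 impossible to satisfy; hence Adv.
At position 6, choosing Verb makes rule 1 impossible to satisfy; hence Noun.
At position 8, choosing Noun makes rule 2 impossible to satisfy; hence Adv.
The only consistent sequence is: Conj Adv Adj Conj Conj Noun Adj Adv.
Check: rule 1 satisfied; rule 2 satisfied; rule 3 satisfied; rule 4 satisfied; rule 5 satisfied.

Adv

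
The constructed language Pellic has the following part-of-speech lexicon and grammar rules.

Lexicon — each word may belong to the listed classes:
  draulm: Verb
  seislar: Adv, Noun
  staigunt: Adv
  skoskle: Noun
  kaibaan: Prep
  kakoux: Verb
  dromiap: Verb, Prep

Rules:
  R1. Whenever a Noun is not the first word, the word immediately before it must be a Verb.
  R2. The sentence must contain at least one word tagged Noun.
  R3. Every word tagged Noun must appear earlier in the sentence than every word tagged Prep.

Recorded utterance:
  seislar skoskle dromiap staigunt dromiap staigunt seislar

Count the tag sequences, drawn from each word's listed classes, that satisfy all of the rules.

0

Candidates per position — 1:seislar {Adv,Noun}; 2:skoskle {Noun}; 3:dromiap {Verb,Prep}; 4:staigunt {Adv}; 5:dromiap {Verb,Prep}; 6:staigunt {Adv}; 7:seislar {Adv,Noun}.
There are 16 candidate sequences in total.
Rule 1 cannot be satisfied by any choice of tags from the lexicon.
So there is no consistent tagging.
Count = 0.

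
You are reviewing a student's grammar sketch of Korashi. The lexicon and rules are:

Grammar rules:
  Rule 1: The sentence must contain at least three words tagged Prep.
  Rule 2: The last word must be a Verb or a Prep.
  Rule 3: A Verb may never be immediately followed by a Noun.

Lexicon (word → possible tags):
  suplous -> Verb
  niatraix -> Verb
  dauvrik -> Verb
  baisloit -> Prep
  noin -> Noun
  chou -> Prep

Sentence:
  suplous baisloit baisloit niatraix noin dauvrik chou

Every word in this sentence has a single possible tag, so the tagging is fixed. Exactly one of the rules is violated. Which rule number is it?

Fixed tagging: Verb Prep Prep Verb Noun Verb Prep.
Applying the rules: R1 ✓, R2 ✓, R3 ✗.
Only rule 3 fails.

3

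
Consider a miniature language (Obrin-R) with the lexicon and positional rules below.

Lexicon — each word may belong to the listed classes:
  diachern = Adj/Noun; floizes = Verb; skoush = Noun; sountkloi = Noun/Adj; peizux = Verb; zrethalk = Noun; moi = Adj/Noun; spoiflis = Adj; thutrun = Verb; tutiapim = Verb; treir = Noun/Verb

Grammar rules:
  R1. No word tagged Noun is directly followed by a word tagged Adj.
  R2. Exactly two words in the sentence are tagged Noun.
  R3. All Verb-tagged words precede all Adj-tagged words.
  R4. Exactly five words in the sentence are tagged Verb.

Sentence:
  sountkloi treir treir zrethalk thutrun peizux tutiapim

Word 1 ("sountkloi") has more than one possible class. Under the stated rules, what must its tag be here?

Noun

Candidates per position — 1:sountkloi {Noun,Adj}; 2:treir {Noun,Verb}; 3:treir {Noun,Verb}; 4:zrethalk {Noun}; 5:thutrun {Verb}; 6:peizux {Verb}; 7:tutiapim {Verb}.
At position 1, choosing Adj makes rule 3 impossible to satisfy; hence Noun.
At position 2, choosing Noun makes rule 2 impossible to satisfy; hence Verb.
At position 3, choosing Noun makes rule 2 impossible to satisfy; hence Verb.
The unique satisfying tagging is: Noun Verb Verb Noun Verb Verb Verb.
Verifying each rule — rule 1 satisfied; rule 2 satisfied; rule 3 satisfied; rule 4 satisfied.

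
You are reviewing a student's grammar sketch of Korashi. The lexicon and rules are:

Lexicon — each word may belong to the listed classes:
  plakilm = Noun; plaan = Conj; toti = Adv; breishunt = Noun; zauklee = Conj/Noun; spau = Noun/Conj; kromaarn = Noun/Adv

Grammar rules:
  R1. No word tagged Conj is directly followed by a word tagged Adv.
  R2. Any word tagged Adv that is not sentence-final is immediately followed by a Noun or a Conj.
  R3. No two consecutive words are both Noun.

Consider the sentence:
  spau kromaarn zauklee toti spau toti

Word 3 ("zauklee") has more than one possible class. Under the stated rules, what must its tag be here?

Candidates per position — 1:spau {Noun,Conj}; 2:kromaarn {Noun,Adv}; 3:zauklee {Conj,Noun}; 4:toti {Adv}; 5:spau {Noun,Conj}; 6:toti {Adv}.
If word 3 were Conj, no tagging could satisfy rule 1; so word 3 is Noun.
If word 5 were Conj, no tagging could satisfy rule 1; so word 5 is Noun.
If word 2 were Noun, no tagging could satisfy rule 3; so word 2 is Adv.
If word 1 were Conj, no tagging could satisfy rule 1; so word 1 is Noun.
The unique satisfying tagging is: Noun Adv Noun Adv Noun Adv.
Rule-by-rule: rule 1 ok; rule 2 ok; rule 3 ok.

Noun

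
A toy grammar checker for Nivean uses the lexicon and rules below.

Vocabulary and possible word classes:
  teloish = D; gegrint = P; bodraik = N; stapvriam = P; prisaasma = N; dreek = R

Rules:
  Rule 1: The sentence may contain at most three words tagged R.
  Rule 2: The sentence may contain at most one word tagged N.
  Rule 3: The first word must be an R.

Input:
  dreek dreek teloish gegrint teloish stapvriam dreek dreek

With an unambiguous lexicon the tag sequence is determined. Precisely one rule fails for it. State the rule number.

Fixed tagging: R R D P D P R R.
Applying the rules: R1 ✗, R2 ✓, R3 ✓.
Only rule 1 fails.

1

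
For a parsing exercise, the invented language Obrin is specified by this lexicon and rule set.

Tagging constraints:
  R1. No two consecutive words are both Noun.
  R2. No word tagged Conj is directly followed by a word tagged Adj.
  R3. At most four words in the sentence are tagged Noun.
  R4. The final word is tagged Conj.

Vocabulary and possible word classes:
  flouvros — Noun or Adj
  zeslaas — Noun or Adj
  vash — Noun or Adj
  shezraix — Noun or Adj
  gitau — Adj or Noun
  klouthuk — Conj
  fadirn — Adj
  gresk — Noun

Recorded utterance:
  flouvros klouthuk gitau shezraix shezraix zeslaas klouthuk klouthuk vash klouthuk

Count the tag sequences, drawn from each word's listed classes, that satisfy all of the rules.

6

Candidates per position — 1:flouvros {Noun,Adj}; 2:klouthuk {Conj}; 3:gitau {Adj,Noun}; 4:shezraix {Noun,Adj}; 5:shezraix {Noun,Adj}; 6:zeslaas {Noun,Adj}; 7:klouthuk {Conj}; 8:klouthuk {Conj}; 9:vash {Noun,Adj}; 10:klouthuk {Conj}.
There are 64 candidate sequences in total.
Checking each against the rules leaves 6 sequences.
Count = 6.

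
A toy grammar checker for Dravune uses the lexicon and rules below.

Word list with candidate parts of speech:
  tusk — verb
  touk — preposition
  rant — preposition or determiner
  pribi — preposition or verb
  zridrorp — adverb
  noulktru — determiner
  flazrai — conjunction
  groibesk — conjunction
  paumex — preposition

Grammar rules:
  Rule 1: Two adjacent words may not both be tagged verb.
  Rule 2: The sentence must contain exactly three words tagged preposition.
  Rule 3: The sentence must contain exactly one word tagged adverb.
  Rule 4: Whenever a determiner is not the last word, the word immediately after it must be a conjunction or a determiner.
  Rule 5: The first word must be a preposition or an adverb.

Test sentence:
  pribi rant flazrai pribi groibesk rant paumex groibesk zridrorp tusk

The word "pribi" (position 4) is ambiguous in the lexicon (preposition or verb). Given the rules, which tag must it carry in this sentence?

verb

Candidates per position — 1:pribi {preposition,verb}; 2:rant {preposition,determiner}; 3:flazrai {conjunction}; 4:pribi {preposition,verb}; 5:groibesk {conjunction}; 6:rant {preposition,determiner}; 7:paumex {preposition}; 8:groibesk {conjunction}; 9:zridrorp {adverb}; 10:tusk {verb}.
Position 1: tagging it verb would leave rule 5 unsatisfiable, so it must be preposition.
Position 6: tagging it determiner would leave rule 4 unsatisfiable, so it must be preposition.
Position 2: tagging it preposition would leave rule 2 unsatisfiable, so it must be determiner.
Position 4: tagging it preposition would leave rule 2 unsatisfiable, so it must be verb.
The unique satisfying tagging is: preposition determiner conjunction verb conjunction preposition preposition conjunction adverb verb.
Checking: rule 1 ✓; rule 2 ✓; rule 3 ✓; rule 4 ✓; rule 5 ✓.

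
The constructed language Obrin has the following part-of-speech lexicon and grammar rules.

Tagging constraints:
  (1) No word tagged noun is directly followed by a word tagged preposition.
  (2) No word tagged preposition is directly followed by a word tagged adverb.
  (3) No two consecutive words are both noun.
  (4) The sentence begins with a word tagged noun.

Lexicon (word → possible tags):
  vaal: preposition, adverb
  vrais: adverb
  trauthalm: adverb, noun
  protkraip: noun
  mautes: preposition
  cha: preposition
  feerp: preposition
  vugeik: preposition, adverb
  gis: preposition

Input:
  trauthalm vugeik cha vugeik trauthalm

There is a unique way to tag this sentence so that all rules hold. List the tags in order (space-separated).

noun adverb preposition preposition noun

Candidates per position — 1:trauthalm {adverb,noun}; 2:vugeik {preposition,adverb}; 3:cha {preposition}; 4:vugeik {preposition,adverb}; 5:trauthalm {adverb,noun}.
If word 1 were adverb, no tagging could satisfy rule 4; so word 1 is noun.
If word 2 were preposition, no tagging could satisfy rule 1; so word 2 is adverb.
If word 4 were adverb, no tagging could satisfy rule 2; so word 4 is preposition.
If word 5 were adverb, no tagging could satisfy rule 2; so word 5 is noun.
The only consistent sequence is: noun adverb preposition preposition noun.
Check: rule 1 ok; rule 2 ok; rule 3 ok; rule 4 ok.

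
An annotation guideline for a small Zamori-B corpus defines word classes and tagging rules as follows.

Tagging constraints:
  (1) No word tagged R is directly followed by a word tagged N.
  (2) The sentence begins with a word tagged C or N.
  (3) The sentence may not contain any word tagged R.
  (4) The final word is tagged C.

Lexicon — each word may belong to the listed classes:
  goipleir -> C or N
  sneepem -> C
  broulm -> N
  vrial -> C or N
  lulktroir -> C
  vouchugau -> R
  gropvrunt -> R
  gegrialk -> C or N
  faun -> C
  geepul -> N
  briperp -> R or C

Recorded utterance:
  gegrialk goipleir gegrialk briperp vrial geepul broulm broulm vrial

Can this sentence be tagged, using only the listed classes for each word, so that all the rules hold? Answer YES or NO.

YES

Candidates per position — 1:gegrialk {C,N}; 2:goipleir {C,N}; 3:gegrialk {C,N}; 4:briperp {R,C}; 5:vrial {C,N}; 6:geepul {N}; 7:broulm {N}; 8:broulm {N}; 9:vrial {C,N}.
One satisfying assignment: C N N C C N N N C.
Verifying each rule — rule 1 holds; rule 2 holds; rule 3 holds; rule 4 holds.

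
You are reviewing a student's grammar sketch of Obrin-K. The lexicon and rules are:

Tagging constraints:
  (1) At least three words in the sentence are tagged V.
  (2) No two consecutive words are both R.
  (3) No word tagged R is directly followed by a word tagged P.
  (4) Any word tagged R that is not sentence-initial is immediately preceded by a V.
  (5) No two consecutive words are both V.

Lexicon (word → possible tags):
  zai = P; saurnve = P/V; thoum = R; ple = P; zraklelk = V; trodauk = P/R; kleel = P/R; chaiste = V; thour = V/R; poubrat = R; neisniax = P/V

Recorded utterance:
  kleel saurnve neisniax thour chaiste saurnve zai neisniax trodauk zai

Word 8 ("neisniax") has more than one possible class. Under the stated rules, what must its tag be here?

Candidates per position — 1:kleel {P,R}; 2:saurnve {P,V}; 3:neisniax {P,V}; 4:thour {V,R}; 5:chaiste {V}; 6:saurnve {P,V}; 7:zai {P}; 8:neisniax {P,V}; 9:trodauk {P,R}; 10:zai {P}.
Position 4: tagging it V would leave rule 5 unsatisfiable, so it must be R.
Position 6: tagging it V would leave rule 5 unsatisfiable, so it must be P.
Position 9: tagging it R would leave rule 3 unsatisfiable, so it must be P.
Position 3: tagging it P would leave rule 4 unsatisfiable, so it must be V.
Position 2: tagging it V would leave rule 5 unsatisfiable, so it must be P.
Position 8: tagging it P would leave rule 1 unsatisfiable, so it must be V.
Position 1: tagging it R would leave rule 3 unsatisfiable, so it must be P.
The unique satisfying tagging is: P P V R V P P V P P.
Rule-by-rule: rule 1 ok; rule 2 ok; rule 3 ok; rule 4 ok; rule 5 ok.

V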